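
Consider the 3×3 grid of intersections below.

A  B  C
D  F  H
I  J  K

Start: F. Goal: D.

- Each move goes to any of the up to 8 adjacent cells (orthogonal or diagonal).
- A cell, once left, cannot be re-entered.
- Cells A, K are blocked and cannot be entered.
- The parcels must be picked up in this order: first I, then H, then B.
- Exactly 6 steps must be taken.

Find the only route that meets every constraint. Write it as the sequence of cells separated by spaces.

The waypoints must appear in the order I, H, B, with no cell reused.
Route from F: down-left 1 to I, right 1 to J, up-right 1 to H, up 1 to C, left 1 to B, down-left 1 to D — 6 moves in all.
Check: order respected (I at step 1, H at step 3, B at step 5); 6 moves as required.

F I J H C B D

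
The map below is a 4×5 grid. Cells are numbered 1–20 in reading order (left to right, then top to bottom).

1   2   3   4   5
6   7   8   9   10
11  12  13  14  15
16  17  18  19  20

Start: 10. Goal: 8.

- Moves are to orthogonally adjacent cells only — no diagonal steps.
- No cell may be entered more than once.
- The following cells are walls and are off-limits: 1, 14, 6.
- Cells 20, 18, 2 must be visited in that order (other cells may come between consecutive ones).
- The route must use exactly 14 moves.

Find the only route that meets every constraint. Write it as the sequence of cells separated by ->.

10 -> 15 -> 20 -> 19 -> 18 -> 17 -> 16 -> 11 -> 12 -> 7 -> 2 -> 3 -> 4 -> 9 -> 8

The waypoints must appear in the order 20, 18, 2, with no cell reused.
Route from 10: down 2 to 20, left 4 to 16, up 1 to 11, right 1 to 12, up 2 to 2, right 2 to 4, down 1 to 9, left 1 to 8 — 14 moves in all.
Check: order respected (20 at step 2, 18 at step 4, 2 at step 10); 14 moves as required.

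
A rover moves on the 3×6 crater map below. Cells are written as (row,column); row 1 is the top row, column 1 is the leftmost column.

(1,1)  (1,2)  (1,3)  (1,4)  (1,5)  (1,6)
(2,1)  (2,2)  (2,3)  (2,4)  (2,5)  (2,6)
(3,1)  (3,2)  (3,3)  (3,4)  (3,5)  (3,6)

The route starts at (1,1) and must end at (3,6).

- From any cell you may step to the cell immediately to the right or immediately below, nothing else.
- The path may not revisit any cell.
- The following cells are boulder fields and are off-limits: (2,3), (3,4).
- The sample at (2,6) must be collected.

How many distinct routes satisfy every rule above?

A right/down-only route from (1,1) to (3,6) makes exactly 2 down-moves and 5 right-moves in some order.
With no other constraints that would be C(7,2) = 21 routes.
Split at (2,6) and multiply the segment counts (each segment already excludes blocked cells): (1,1)→(2,6): 3; (2,6)→(3,6): 1; product = 3.
That gives 3 routes.

3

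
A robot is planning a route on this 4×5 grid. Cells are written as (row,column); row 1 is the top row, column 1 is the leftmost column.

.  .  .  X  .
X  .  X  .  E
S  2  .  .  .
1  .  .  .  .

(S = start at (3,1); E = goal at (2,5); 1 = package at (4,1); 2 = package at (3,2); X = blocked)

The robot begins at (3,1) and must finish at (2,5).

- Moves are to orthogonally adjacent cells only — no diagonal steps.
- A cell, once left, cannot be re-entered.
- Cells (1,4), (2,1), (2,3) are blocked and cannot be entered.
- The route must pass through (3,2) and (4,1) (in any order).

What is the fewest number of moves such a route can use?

7

Any route passes through (3,2) and (4,1) in some order between (3,1) and (2,5). Summing Manhattan distances along each leg and taking the cheapest ordering ((3,1) → (4,1) → (3,2) → (2,5)) gives a lower bound of 1 + 2 + 4 = 7 moves.
A route of 7 moves achieves this: (3,1) → (4,1) → (4,2) → (3,2) → (3,3) → (3,4) → (2,4) → (2,5).
Since 7 matches the lower bound, it is optimal.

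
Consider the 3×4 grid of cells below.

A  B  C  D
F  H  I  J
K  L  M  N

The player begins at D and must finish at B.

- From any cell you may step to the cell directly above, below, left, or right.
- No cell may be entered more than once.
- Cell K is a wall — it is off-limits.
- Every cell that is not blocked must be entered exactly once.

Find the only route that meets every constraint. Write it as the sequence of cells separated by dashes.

Need to visit all 11 open cells exactly once, starting at D and ending at B.
Cell F has only two open neighbours (A and H), so the path must pass straight through it: one of those is the cell it's entered from and the other is where it exits.
Route from D: left 1 to C, down 1 to I, right 1 to J, down 1 to N, left 2 to L, up 1 to H, left 1 to F, up 1 to A, right 1 to B — 10 moves in all.
Check: all 11 open cells covered.

D - C - I - J - N - M - L - H - F - A - B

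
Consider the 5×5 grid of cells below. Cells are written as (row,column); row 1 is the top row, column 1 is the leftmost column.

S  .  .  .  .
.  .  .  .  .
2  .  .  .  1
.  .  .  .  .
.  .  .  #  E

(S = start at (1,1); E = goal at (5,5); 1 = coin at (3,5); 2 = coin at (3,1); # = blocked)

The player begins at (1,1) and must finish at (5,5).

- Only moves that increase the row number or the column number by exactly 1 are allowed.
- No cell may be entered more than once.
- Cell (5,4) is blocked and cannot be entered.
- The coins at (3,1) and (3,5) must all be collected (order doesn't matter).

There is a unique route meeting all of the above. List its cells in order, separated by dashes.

(1,1) - (2,1) - (3,1) - (3,2) - (3,3) - (3,4) - (3,5) - (4,5) - (5,5)

Moves only go right or down, so the column and row indices never decrease.
Route from (1,1): 2× down (reaching (3,1)), 4× right (reaching (3,5)), 2× down (reaching (5,5)) — 8 moves in all.
Check: all required cells visited.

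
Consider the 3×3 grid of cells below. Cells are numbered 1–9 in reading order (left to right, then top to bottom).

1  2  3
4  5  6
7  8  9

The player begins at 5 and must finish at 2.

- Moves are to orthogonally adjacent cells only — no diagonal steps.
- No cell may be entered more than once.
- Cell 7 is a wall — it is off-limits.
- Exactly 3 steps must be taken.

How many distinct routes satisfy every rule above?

Need simple routes of exactly 3 moves from 5 to 2 (Manhattan distance 1, so 1 moves are spent on a detour and 1 undoing it).
Enumerating: 5 4 1 2 | 5 6 3 2.
That gives 2 routes.

2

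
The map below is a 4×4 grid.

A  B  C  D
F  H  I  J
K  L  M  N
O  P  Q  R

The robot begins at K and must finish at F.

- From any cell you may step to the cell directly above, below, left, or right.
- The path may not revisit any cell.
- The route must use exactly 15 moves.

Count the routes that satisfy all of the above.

Need simple routes of exactly 15 moves from K to F (Manhattan distance 1, so 7 moves are spent on a detour and 7 undoing it).
Enumerating: K O P L H I M Q R N J D C B A F | K O P L M Q R N J D C I H B A F | K O P Q R N J D C I M L H B A F | K O P Q R N M L H I J D C B A F.
That gives 4 routes.

4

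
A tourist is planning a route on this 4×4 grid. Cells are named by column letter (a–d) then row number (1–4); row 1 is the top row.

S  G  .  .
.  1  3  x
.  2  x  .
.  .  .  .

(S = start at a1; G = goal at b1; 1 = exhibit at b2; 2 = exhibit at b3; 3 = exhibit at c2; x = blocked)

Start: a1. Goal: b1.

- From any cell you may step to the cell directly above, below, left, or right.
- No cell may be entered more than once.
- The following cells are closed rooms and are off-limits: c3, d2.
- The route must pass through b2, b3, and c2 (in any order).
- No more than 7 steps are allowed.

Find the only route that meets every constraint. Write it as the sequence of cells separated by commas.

Any route must reach b2, b3, and c2 and still end at b1 within 7 moves, so the order of the required stops is forced.
Route from a1: 2× down (reaching a3), right to b3, up to b2, right to c2, up to c1, left to b1 — 7 moves in all.
Check: all required cells visited; 7 ≤ 7 moves.

a1, a2, a3, b3, b2, c2, c1, b1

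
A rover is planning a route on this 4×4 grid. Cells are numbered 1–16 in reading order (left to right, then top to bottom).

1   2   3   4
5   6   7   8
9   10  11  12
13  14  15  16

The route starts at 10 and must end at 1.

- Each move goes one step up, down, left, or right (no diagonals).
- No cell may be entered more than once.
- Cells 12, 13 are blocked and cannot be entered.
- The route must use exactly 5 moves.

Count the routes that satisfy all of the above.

5

Need simple routes of exactly 5 moves from 10 to 1 (Manhattan distance 3, so 1 moves are spent on a detour and 1 undoing it).
Enumerating: 10 6 7 3 2 1 | 10 9 5 6 2 1 | 10 11 7 3 2 1 | 10 11 7 6 2 1 | 10 11 7 6 5 1.
That gives 5 routes.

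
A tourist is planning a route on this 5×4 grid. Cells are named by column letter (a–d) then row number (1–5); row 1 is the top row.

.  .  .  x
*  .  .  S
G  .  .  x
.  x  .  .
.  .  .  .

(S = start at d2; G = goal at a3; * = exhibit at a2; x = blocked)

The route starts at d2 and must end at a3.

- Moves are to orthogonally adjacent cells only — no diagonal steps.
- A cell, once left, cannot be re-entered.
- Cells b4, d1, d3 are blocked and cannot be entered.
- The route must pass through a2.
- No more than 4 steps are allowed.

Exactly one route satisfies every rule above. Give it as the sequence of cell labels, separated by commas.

d2, c2, b2, a2, a3

The budget equals the shortest possible length, so every move has to be on a shortest route through the required cells.
Route from d2: left 3 to a2, down 1 to a3 — 4 moves in all.
Check: all required cells visited; 4 ≤ 4 moves.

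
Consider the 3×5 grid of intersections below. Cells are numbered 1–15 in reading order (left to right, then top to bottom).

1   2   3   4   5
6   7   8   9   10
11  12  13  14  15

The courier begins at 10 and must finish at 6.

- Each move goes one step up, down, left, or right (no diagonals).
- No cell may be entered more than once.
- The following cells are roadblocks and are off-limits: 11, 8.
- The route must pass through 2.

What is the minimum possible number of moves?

Any route passes through 2 somewhere between 10 and 6. Summing Manhattan distances along the two legs (10 → 2 → 6) gives a lower bound of 4 + 2 = 6 moves.
A route of 6 moves achieves this: 10 → 5 → 4 → 3 → 2 → 7 → 6.
Since 6 matches the lower bound, it is optimal.

6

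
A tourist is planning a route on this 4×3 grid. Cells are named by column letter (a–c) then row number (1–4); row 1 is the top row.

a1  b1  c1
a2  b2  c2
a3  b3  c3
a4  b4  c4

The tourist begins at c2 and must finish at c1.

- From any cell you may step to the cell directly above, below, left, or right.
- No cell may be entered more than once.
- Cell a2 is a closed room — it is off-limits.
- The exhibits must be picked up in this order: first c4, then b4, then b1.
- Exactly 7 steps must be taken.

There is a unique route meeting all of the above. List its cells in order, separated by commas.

The waypoints must appear in the order c4, b4, b1, with no cell reused.
Route from c2: down 2 to c4, left 1 to b4, up 3 to b1, right 1 to c1 — 7 moves in all.
Check: order respected (c4 at step 2, b4 at step 3, b1 at step 6); 7 moves as required.

c2, c3, c4, b4, b3, b2, b1, c1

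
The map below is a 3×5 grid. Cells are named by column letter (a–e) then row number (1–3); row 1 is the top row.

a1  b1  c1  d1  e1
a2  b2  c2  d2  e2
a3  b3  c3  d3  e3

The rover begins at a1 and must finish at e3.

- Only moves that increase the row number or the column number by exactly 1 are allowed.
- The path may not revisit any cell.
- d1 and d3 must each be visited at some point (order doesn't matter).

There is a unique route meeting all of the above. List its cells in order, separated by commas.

Moves only go right or down, so the column and row indices never decrease.
Route from a1: 3× right (reaching d1), 2× down (reaching d3), right to e3 — 6 moves in all.
Check: all required cells visited.

a1, b1, c1, d1, d2, d3, e3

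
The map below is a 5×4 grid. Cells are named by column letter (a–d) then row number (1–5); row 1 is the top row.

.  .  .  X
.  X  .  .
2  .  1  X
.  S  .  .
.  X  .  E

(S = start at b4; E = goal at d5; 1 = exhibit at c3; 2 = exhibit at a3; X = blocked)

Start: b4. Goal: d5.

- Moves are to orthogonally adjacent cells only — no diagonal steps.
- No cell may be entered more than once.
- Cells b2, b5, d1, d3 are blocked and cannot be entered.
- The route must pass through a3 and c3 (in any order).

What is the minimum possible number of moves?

7

Any route passes through a3 and c3 in some order between b4 and d5. Summing Manhattan distances along each leg and taking the cheapest ordering (b4 → a3 → c3 → d5) gives a lower bound of 2 + 2 + 3 = 7 moves.
A route of 7 moves achieves this: b4 → a4 → a3 → b3 → c3 → c4 → c5 → d5.
Since 7 matches the lower bound, it is optimal.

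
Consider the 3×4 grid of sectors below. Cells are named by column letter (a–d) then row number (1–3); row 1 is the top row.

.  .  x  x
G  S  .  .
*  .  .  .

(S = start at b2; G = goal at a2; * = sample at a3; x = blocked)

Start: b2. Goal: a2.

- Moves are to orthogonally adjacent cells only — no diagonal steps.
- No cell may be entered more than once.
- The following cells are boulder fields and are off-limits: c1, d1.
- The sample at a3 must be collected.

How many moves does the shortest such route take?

Any route passes through a3 somewhere between b2 and a2. Summing Manhattan distances along the two legs (b2 → a3 → a2) gives a lower bound of 2 + 1 = 3 moves.
A route of 3 moves achieves this: b2 → b3 → a3 → a2.
Since 3 matches the lower bound, it is optimal.

3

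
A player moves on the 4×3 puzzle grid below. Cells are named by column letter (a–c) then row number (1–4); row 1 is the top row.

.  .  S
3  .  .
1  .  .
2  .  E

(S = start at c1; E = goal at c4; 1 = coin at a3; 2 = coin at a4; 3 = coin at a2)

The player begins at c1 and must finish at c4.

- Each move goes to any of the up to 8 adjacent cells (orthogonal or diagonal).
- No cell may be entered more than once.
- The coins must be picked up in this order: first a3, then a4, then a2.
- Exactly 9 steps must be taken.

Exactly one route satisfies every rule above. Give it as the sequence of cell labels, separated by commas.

c1, b2, a3, a4, b3, a2, b1, c2, c3, c4

The waypoints must appear in the order a3, a4, a2, with no cell reused.
Route from c1: down-left 2 to a3, down 1 to a4, up-right 1 to b3, up-left 1 to a2, up-right 1 to b1, down-right 1 to c2, down 2 to c4 — 9 moves in all.
Check: order respected (1 at step 2, 2 at step 3, 3 at step 5); 9 moves as required.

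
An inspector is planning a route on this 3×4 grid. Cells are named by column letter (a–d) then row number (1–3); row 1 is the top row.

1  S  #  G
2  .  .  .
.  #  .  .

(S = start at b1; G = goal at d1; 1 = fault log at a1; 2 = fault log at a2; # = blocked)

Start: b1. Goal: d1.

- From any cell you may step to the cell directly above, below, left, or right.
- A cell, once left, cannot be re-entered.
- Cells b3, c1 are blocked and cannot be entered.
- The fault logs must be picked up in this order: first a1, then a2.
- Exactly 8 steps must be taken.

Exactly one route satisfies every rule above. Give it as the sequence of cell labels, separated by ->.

The waypoints must appear in the order a1, a2, with no cell reused.
Route from b1: left to a1, down to a2, 2× right (reaching c2), down to c3, right to d3, 2× up (reaching d1) — 8 moves in all.
Check: order respected (1 at step 1, 2 at step 2); 8 moves as required.

b1 -> a1 -> a2 -> b2 -> c2 -> c3 -> d3 -> d2 -> d1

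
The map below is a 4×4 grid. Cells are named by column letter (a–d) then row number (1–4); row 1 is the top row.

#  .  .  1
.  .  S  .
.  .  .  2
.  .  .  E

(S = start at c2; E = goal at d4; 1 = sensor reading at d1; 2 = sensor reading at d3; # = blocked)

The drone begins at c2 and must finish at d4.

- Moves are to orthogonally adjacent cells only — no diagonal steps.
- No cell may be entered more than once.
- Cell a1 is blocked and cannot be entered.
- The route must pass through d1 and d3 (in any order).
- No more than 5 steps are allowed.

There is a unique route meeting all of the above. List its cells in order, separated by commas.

Any route must reach d1 and d3 and still end at d4 within 5 moves, so the order of the required stops is forced.
Route from c2: up to c1, right to d1, 3× down (reaching d4) — 5 moves in all.
Check: all required cells visited; 5 ≤ 5 moves.

c2, c1, d1, d2, d3, d4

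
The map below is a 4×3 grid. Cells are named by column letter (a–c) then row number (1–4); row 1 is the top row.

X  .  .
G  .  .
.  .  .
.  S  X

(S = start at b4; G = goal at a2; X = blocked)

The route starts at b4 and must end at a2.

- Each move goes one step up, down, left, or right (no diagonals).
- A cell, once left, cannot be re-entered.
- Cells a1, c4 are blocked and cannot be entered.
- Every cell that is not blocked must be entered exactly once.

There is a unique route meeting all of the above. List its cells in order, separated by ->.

Need to visit all 10 open cells exactly once, starting at b4 and ending at a2.
Cell a4 has only two open neighbours (a3 and b4), so the path must pass straight through it: one of those is the cell it's entered from and the other is where it exits.
Route from b4: left to a4, up to a3, 2× right (reaching c3), 2× up (reaching c1), left to b1, down to b2, left to a2 — 9 moves in all.
Check: all 10 open cells covered.

b4 -> a4 -> a3 -> b3 -> c3 -> c2 -> c1 -> b1 -> b2 -> a2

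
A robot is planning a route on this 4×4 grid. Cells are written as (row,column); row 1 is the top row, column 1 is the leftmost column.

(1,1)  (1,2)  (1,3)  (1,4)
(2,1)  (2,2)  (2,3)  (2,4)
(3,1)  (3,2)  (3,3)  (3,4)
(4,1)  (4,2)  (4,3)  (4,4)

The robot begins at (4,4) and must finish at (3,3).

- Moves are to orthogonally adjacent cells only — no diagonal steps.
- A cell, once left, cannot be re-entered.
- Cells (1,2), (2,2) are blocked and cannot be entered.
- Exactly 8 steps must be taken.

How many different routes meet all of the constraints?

0

Need simple routes of exactly 8 moves from (4,4) to (3,3) (Manhattan distance 2, so 3 moves are spent on a detour and 3 undoing it).
No route satisfies every constraint, so the count is 0.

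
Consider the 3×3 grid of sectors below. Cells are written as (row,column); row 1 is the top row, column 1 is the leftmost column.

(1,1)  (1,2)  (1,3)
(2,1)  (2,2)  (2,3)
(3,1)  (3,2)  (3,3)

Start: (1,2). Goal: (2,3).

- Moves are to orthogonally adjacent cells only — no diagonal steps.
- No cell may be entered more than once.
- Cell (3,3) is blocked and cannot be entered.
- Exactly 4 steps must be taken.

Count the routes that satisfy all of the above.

1

Need simple routes of exactly 4 moves from (1,2) to (2,3) (Manhattan distance 2, so 1 moves are spent on a detour and 1 undoing it).
Enumerating: (1,2) (1,1) (2,1) (2,2) (2,3).
That gives 1 route.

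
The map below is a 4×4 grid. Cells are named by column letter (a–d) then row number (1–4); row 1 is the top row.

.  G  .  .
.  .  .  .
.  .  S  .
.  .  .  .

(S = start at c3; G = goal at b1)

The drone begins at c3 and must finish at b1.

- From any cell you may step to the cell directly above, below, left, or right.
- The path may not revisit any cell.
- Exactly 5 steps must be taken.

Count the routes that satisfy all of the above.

10

Need simple routes of exactly 5 moves from c3 to b1 (Manhattan distance 3, so 1 moves are spent on a detour and 1 undoing it).
Branch systematically from the start, pruning whenever the remaining move budget drops below the Manhattan distance to b1 or differs from it in parity. Grouping the completions by first move — via c2: 2; via c4: 1; via b3: 4; via d3: 3 — and summing: 2 + 1 + 4 + 3 = 10.
That gives 10 routes.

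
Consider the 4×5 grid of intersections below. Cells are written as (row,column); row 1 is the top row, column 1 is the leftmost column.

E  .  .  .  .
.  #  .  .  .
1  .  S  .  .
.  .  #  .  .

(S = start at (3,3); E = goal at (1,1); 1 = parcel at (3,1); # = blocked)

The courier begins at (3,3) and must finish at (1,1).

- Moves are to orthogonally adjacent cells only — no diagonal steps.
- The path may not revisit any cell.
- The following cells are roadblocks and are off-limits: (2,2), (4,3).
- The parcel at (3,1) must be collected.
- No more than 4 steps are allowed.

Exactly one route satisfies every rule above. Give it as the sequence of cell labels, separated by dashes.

(3,3) - (3,2) - (3,1) - (2,1) - (1,1)

Any route must reach (3,1) and still end at (1,1) within 4 moves, so the order of the required stops is forced.
Route from (3,3): 2× left (reaching (3,1)), 2× up (reaching (1,1)) — 4 moves in all.
Check: all required cells visited; 4 ≤ 4 moves.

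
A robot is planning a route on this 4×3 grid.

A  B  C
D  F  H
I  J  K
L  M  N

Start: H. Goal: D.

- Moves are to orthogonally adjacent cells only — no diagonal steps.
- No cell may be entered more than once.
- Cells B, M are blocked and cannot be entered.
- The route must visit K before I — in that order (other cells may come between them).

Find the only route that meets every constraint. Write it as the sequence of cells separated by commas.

H, K, J, I, D

The waypoints must appear in the order K, I, with no cell reused.
Route from H: down 1 to K, left 2 to I, up 1 to D — 4 moves in all.
Check: order respected (K at step 1, I at step 3).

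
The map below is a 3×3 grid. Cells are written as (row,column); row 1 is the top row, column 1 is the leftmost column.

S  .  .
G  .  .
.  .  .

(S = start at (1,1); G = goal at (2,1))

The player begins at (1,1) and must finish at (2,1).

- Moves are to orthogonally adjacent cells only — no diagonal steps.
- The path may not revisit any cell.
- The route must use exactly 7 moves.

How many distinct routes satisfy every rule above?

Need simple routes of exactly 7 moves from (1,1) to (2,1) (Manhattan distance 1, so 3 moves are spent on a detour and 3 undoing it).
Enumerating: (1,1) (1,2) (2,2) (2,3) (3,3) (3,2) (3,1) (2,1) | (1,1) (1,2) (1,3) (2,3) (3,3) (3,2) (2,2) (2,1) | (1,1) (1,2) (1,3) (2,3) (3,3) (3,2) (3,1) (2,1) | (1,1) (1,2) (1,3) (2,3) (2,2) (3,2) (3,1) (2,1).
That gives 4 routes.

4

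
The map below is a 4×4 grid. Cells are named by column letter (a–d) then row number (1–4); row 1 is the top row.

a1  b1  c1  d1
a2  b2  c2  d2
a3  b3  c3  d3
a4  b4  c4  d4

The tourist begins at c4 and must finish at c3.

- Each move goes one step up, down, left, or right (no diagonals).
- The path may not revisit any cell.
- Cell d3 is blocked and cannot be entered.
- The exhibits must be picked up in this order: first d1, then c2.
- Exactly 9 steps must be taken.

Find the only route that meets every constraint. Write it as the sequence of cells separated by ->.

The waypoints must appear in the order d1, c2, with no cell reused.
Route from c4: left to b4, 3× up (reaching b1), 2× right (reaching d1), down to d2, left to c2, down to c3 — 9 moves in all.
Check: order respected (d1 at step 6, c2 at step 8); 9 moves as required.

c4 -> b4 -> b3 -> b2 -> b1 -> c1 -> d1 -> d2 -> c2 -> c3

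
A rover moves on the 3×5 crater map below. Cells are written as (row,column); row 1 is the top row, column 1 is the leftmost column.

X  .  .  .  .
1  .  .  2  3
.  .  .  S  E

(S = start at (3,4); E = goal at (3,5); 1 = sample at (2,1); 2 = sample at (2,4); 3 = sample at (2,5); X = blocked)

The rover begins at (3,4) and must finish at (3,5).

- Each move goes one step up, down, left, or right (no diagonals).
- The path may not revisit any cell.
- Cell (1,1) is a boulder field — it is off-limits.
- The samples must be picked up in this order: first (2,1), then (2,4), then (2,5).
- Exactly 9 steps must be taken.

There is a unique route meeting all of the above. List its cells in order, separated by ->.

(3,4) -> (3,3) -> (3,2) -> (3,1) -> (2,1) -> (2,2) -> (2,3) -> (2,4) -> (2,5) -> (3,5)

The waypoints must appear in the order (2,1), (2,4), (2,5), with no cell reused.
Route from (3,4): left 3 to (3,1), up 1 to (2,1), right 4 to (2,5), down 1 to (3,5) — 9 moves in all.
Check: order respected (1 at step 4, 2 at step 7, 3 at step 8); 9 moves as required.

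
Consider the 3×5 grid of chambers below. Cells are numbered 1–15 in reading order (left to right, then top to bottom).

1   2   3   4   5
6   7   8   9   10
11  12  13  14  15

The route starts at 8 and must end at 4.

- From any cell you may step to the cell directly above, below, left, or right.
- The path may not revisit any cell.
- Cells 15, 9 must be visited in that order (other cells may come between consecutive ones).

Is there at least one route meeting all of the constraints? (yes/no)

One route that works: 8 → 13 → 14 → 15 → 10 → 9 → 4.

yes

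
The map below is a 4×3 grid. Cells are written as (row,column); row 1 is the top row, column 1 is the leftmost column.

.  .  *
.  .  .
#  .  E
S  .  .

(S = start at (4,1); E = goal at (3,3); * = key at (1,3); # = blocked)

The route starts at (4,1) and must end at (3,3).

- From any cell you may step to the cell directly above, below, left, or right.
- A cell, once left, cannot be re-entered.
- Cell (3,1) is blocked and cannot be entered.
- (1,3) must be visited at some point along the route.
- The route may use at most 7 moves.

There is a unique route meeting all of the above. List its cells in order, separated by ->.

Any route must reach (1,3) and still end at (3,3) within 7 moves, so the order of the required stops is forced.
Route from (4,1): right to (4,2), 3× up (reaching (1,2)), right to (1,3), 2× down (reaching (3,3)) — 7 moves in all.
Check: all required cells visited; 7 ≤ 7 moves.

(4,1) -> (4,2) -> (3,2) -> (2,2) -> (1,2) -> (1,3) -> (2,3) -> (3,3)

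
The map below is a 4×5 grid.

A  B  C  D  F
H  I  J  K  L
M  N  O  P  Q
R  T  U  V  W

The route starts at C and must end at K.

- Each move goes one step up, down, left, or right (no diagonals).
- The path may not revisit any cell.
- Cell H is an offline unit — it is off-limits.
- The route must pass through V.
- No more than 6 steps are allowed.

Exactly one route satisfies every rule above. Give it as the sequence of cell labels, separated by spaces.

C J O U V P K

The 6-move cap with required stops at V leaves no slack for detours.
Route from C: 3× down (reaching U), right to V, 2× up (reaching K) — 6 moves in all.
Check: all required cells visited; 6 ≤ 6 moves.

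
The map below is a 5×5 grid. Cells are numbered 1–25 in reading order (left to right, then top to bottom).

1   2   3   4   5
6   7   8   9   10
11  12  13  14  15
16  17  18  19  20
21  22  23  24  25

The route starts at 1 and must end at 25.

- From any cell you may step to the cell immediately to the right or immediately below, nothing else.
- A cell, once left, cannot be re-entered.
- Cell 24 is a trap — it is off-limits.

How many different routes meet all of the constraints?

35

A right/down-only route from 1 to 25 makes exactly 4 down-moves and 4 right-moves in some order.
With no other constraints that would be C(8,4) = 70 routes.
Subtract routes through each blocked cell (inclusion–exclusion for overlaps): − through 24: 35 → 35.
That gives 35 routes.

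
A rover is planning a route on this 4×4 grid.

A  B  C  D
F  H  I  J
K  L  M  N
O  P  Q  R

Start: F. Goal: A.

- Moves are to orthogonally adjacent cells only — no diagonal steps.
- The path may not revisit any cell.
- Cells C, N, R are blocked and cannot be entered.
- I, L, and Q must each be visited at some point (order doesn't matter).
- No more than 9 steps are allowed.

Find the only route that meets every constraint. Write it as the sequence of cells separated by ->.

F -> K -> L -> P -> Q -> M -> I -> H -> B -> A

Any route must reach I, L, and Q and still end at A within 9 moves, so the order of the required stops is forced.
Route from F: down to K, right to L, down to P, right to Q, 2× up (reaching I), left to H, up to B, left to A — 9 moves in all.
Check: all required cells visited; 9 ≤ 9 moves.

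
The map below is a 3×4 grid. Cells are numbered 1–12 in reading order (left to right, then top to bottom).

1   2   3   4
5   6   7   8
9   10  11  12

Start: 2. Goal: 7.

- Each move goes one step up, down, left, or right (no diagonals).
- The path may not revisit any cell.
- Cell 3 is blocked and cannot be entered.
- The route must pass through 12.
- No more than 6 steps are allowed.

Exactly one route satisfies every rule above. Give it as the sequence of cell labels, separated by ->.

2 -> 6 -> 10 -> 11 -> 12 -> 8 -> 7

The 6-move cap with required stops at 12 leaves no slack for detours.
Route from 2: 2× down (reaching 10), 2× right (reaching 12), up to 8, left to 7 — 6 moves in all.
Check: all required cells visited; 6 ≤ 6 moves.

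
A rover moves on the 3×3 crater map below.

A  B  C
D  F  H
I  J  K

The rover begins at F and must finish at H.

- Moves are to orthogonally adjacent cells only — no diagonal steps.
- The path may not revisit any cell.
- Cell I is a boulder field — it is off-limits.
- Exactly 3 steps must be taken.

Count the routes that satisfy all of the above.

Need simple routes of exactly 3 moves from F to H (Manhattan distance 1, so 1 moves are spent on a detour and 1 undoing it).
Enumerating: F B C H | F J K H.
That gives 2 routes.

2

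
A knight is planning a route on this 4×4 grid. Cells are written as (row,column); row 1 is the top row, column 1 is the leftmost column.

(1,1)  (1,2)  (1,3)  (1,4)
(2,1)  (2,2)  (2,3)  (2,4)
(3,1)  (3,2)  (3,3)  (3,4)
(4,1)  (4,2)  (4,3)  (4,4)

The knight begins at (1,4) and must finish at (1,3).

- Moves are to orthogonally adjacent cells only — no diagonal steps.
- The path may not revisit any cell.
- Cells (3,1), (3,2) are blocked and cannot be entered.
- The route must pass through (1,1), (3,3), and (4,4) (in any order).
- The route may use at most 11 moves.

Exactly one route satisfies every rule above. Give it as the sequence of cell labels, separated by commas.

The 11-move cap with required stops at (1,1), (3,3), (4,4) leaves no slack for detours.
Route from (1,4): down 3 to (4,4), left 1 to (4,3), up 2 to (2,3), left 2 to (2,1), up 1 to (1,1), right 2 to (1,3) — 11 moves in all.
Check: all required cells visited; 11 ≤ 11 moves.

(1,4), (2,4), (3,4), (4,4), (4,3), (3,3), (2,3), (2,2), (2,1), (1,1), (1,2), (1,3)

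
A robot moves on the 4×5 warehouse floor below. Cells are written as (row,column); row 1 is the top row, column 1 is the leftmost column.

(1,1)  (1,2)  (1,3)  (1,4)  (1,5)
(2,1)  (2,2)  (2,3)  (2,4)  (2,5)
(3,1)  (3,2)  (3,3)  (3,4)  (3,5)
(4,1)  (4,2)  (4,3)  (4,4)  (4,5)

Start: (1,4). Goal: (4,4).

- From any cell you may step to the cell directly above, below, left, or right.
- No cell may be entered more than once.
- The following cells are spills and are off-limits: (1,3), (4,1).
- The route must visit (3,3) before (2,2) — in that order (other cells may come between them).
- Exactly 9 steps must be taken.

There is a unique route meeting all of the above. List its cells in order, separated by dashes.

(1,4) - (2,4) - (3,4) - (3,3) - (2,3) - (2,2) - (3,2) - (4,2) - (4,3) - (4,4)

The waypoints must appear in the order (3,3), (2,2), with no cell reused.
Route from (1,4): down 2 to (3,4), left 1 to (3,3), up 1 to (2,3), left 1 to (2,2), down 2 to (4,2), right 2 to (4,4) — 9 moves in all.
Check: order respected ((3,3) at step 3, (2,2) at step 5); 9 moves as required.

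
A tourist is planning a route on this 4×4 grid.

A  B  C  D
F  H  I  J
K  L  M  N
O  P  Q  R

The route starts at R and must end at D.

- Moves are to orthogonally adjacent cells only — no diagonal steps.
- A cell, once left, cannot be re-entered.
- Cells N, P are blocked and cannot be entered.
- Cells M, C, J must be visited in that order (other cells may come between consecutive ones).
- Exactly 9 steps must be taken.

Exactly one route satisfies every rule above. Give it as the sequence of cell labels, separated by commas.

R, Q, M, L, H, B, C, I, J, D

The waypoints must appear in the order M, C, J, with no cell reused.
Route from R: left to Q, up to M, left to L, 2× up (reaching B), right to C, down to I, right to J, up to D — 9 moves in all.
Check: order respected (M at step 2, C at step 6, J at step 8); 9 moves as required.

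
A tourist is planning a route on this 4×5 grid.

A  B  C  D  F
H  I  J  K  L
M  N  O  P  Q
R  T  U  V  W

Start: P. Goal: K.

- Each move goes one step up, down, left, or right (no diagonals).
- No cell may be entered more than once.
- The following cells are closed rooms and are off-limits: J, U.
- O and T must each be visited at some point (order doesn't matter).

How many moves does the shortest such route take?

11

Any route passes through O and T in some order between P and K. Summing Manhattan distances along each leg and taking the cheapest ordering (P → T → O → K) gives a lower bound of 3 + 2 + 2 = 7 moves.
The shortest route satisfying every rule uses 11 moves: P → O → N → T → R → M → H → A → B → C → D → K.
The bound of 7 isn't tight here; checking systematically, no route of length 7 through 10 satisfies every constraint (on a 4-connected grid the length of any start-to-goal walk has the same parity as the Manhattan bound, so only lengths 7, 9, 11, … need checking), so 11 is the minimum.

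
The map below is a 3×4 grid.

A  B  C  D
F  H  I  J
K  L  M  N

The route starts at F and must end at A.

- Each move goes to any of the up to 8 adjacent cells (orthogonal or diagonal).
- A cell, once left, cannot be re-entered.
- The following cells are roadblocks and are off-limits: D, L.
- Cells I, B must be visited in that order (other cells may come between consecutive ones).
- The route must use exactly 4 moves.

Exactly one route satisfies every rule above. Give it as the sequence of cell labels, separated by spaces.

F H I B A

The waypoints must appear in the order I, B, with no cell reused.
Route from F: 2× right (reaching I), up-left to B, left to A — 4 moves in all.
Check: order respected (I at step 2, B at step 3); 4 moves as required.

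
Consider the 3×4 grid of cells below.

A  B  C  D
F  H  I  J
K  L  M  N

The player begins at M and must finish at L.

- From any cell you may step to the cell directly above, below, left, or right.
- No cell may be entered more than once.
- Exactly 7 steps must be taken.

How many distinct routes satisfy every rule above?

9

Need simple routes of exactly 7 moves from M to L (Manhattan distance 1, so 3 moves are spent on a detour and 3 undoing it).
Branch systematically from the start, pruning whenever the remaining move budget drops below the Manhattan distance to L or differs from it in parity. Grouping the completions by first move — via I: 5; via N: 4 (no valid completion starts via L) — and summing: 5 + 4 = 9.
That gives 9 routes.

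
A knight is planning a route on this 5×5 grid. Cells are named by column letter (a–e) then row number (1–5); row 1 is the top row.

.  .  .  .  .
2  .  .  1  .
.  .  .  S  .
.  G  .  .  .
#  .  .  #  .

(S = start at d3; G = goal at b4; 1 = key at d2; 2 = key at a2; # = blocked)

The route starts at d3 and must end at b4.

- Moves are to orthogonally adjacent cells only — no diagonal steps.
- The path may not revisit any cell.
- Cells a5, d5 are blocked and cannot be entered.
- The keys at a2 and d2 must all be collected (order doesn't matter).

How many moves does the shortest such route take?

7

Any route passes through a2 and d2 in some order between d3 and b4. Summing Manhattan distances along each leg and taking the cheapest ordering (d3 → d2 → a2 → b4) gives a lower bound of 1 + 3 + 3 = 7 moves.
A route of 7 moves achieves this: d3 → d2 → c2 → b2 → a2 → a3 → a4 → b4.
Since 7 matches the lower bound, it is optimal.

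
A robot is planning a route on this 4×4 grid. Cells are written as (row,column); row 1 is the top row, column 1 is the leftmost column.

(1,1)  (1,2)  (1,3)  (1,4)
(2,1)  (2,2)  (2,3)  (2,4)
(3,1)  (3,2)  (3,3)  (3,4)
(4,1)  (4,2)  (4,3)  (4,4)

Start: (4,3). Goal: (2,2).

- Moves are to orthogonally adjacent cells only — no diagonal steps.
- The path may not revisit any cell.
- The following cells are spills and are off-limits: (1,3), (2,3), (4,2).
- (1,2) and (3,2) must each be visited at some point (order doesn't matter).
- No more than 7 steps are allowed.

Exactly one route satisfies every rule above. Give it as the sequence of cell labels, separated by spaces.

(4,3) (3,3) (3,2) (3,1) (2,1) (1,1) (1,2) (2,2)

The 7-move cap with required stops at (1,2), (3,2) leaves no slack for detours.
Route from (4,3): up to (3,3), 2× left (reaching (3,1)), 2× up (reaching (1,1)), right to (1,2), down to (2,2) — 7 moves in all.
Check: all required cells visited; 7 ≤ 7 moves.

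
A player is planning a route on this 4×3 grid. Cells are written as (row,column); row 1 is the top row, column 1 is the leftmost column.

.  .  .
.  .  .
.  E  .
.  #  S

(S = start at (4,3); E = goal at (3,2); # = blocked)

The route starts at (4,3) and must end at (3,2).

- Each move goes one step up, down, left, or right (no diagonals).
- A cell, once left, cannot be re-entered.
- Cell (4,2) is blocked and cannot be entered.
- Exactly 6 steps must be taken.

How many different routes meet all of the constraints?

Need simple routes of exactly 6 moves from (4,3) to (3,2) (Manhattan distance 2, so 2 moves are spent on a detour and 2 undoing it).
Enumerating: (4,3) (3,3) (2,3) (1,3) (1,2) (2,2) (3,2) | (4,3) (3,3) (2,3) (2,2) (2,1) (3,1) (3,2).
That gives 2 routes.

2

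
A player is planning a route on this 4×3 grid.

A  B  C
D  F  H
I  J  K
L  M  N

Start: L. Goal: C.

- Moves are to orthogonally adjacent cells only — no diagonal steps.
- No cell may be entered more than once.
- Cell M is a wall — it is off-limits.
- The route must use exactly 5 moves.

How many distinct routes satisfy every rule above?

6

Need simple routes of exactly 5 moves from L to C (Manhattan distance 5, so 0 moves are spent on a detour and 0 undoing it).
Enumerating: L I D A B C | L I D F B C | L I D F H C | L I J F B C | L I J F H C | L I J K H C.
That gives 6 routes.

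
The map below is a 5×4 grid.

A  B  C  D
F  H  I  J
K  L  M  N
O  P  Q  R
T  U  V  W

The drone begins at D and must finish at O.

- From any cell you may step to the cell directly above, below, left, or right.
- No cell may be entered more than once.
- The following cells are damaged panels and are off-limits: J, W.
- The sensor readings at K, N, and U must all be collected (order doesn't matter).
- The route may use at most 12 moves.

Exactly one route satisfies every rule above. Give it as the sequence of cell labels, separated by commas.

D, C, I, M, N, R, Q, V, U, P, L, K, O

The 12-move cap with required stops at K, N, U leaves no slack for detours.
Route from D: left 1 to C, down 2 to M, right 1 to N, down 1 to R, left 1 to Q, down 1 to V, left 1 to U, up 2 to L, left 1 to K, down 1 to O — 12 moves in all.
Check: all required cells visited; 12 ≤ 12 moves.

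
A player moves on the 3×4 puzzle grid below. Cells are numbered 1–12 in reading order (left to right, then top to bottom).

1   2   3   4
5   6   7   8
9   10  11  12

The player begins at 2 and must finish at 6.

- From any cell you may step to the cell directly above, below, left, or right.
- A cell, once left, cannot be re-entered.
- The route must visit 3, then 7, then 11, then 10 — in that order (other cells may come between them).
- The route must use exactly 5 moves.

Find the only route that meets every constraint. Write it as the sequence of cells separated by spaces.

2 3 7 11 10 6

The waypoints must appear in the order 3, 7, 11, 10, with no cell reused.
Route from 2: right 1 to 3, down 2 to 11, left 1 to 10, up 1 to 6 — 5 moves in all.
Check: order respected (3 at step 1, 7 at step 2, 11 at step 3, 10 at step 4); 5 moves as required.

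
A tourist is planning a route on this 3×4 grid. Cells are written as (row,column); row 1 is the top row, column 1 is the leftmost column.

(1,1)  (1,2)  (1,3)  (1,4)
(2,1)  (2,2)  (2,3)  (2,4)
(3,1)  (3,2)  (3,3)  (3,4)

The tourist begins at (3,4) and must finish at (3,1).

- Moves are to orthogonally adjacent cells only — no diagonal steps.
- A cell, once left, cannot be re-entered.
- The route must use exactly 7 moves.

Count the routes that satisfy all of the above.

16

Need simple routes of exactly 7 moves from (3,4) to (3,1) (Manhattan distance 3, so 2 moves are spent on a detour and 2 undoing it).
Branch systematically from the start, pruning whenever the remaining move budget drops below the Manhattan distance to (3,1) or differs from it in parity. Grouping the completions by first move — via (2,4): 11; via (3,3): 5 — and summing: 11 + 5 = 16.
That gives 16 routes.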